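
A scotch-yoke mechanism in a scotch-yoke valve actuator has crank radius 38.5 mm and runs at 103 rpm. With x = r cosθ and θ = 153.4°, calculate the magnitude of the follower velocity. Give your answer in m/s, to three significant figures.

0.186

ω = 10.79 rad/s (from 103 rpm).
x = r cosθ ⇒ ẋ = −rω sinθ.
|v| = rω|sinθ| = 0.0385·10.79·|sin 153.4°| = 0.18594 m/s.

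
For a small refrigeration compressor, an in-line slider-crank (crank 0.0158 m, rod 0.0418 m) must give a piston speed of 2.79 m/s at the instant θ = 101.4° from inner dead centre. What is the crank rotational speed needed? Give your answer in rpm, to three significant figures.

1870

For an in-line slider-crank, |v_piston| = rω|sinθ|·[1 + r cosθ/√(L² − r² sin²θ)].
With r = 0.0158 m, L = 0.0418 m, θ = 101.4°: the bracketed kinematic factor |dx/dθ| = 0.014242 m.
ω = v/|dx/dθ| = 2.79/0.014242 = 195.89 rad/s.
N = 60ω/(2π) = 1870.6 rpm.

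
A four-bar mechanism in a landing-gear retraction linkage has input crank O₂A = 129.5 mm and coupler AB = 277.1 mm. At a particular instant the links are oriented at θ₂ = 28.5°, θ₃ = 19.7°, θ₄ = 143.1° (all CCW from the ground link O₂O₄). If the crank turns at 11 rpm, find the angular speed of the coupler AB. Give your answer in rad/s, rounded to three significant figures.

0.586

ω₂ = 1.152 rad/s (from 11 rpm).
Differentiating the loop-closure r₂e^{iθ₂}+r₃e^{iθ₃}=r₁+r₄e^{iθ₄} gives r₂ω₂e^{iθ₂}+r₃ω₃e^{iθ₃}=r₄ω₄e^{iθ₄}.
Eliminating the other unknown: ω₃ = r₂ω₂ sin(θ₄−θ₂) / [r₃ sin(θ₃−θ₄)].
Numerator sine = +0.90924; denominator sine = -0.83485.
Result = 0.1295·1.152·(+0.90924) / (0.2771·(-0.83485)) = -0.58631 rad/s; magnitude 0.58631 rad/s.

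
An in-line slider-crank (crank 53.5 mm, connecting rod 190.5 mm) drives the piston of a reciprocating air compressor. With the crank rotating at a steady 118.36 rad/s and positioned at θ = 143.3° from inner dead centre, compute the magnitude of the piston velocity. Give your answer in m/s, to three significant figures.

ω = 118.4 rad/s
For an in-line slider-crank, x = r cosθ + √(L² − r² sin²θ), so v = −rω sinθ·[1 + r cosθ/√(L² − r² sin²θ)].
With r = 0.0535 m, L = 0.1905 m, θ = 143.3°: √(L² − r² sin²θ) = 0.1878 m.
v = −0.0535·118.4·0.59763·[1 + 0.0535·-0.80178/0.1878] = -2.9199 m/s.
|v| = 2.9199 m/s.

2.92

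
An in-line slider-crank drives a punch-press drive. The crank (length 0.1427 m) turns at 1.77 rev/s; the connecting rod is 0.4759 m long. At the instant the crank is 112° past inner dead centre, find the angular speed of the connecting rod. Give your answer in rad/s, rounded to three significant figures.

ω = 11.12 rad/s (converted from 1.77 rev/s).
The rod makes angle φ with the slider axis where L sinφ = r sinθ; differentiating, L cosφ·φ̇ = r ω cosθ.
L cosφ = √(L² − r² sin²θ) = 0.45714 m.
|ω_rod| = r ω |cosθ| / √(L² − r² sin²θ) = 0.1427·11.12·0.37461/0.45714 = 1.3005 rad/s.

1.30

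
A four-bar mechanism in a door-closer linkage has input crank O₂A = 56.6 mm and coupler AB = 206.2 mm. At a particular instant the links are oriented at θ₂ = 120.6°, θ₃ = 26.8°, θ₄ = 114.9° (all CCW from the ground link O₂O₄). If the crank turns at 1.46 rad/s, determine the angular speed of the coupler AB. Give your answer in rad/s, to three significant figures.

0.0398

ω₂ = 1.46 rad/s
Differentiating the loop-closure r₂e^{iθ₂}+r₃e^{iθ₃}=r₁+r₄e^{iθ₄} gives r₂ω₂e^{iθ₂}+r₃ω₃e^{iθ₃}=r₄ω₄e^{iθ₄}.
Eliminating the other unknown: ω₃ = r₂ω₂ sin(θ₄−θ₂) / [r₃ sin(θ₃−θ₄)].
Numerator sine = -0.09932; denominator sine = -0.99945.
Result = 0.0566·1.46·(-0.09932) / (0.2062·(-0.99945)) = +0.039825 rad/s; magnitude 0.039825 rad/s.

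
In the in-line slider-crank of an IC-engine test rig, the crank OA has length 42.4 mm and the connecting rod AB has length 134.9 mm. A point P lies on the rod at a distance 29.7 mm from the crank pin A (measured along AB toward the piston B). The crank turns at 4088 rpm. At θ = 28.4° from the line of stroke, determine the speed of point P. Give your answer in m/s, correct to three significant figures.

ω = 428.1 rad/s.  Crank-pin speed |V_A| = rω = 18.151 m/s, perpendicular to OA.
Rod angle: sinφ = −(r/L) sinθ ⇒ φ = -8.597°; ω_rod = −rω cosθ/√(L²−r²sin²θ) = -119.7 rad/s.
V_P = V_A + ω_rod × AP, with AP = 0.0297 m along the rod.
Components: V_Px = −rω sinθ − a·ω_rod·sinφ = -9.1646 m/s;  V_Py = rω cosθ + a·ω_rod·cosφ = +12.451 m/s.
|V_P| = √(V_Px² + V_Py²) = 15.461 m/s.

15.5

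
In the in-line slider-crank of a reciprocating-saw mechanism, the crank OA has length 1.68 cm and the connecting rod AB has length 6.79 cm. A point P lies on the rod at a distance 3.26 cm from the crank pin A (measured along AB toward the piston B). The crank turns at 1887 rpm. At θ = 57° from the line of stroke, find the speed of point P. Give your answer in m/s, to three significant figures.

3.11

ω = 197.6 rad/s.  Crank-pin speed |V_A| = rω = 3.3198 m/s, perpendicular to OA.
Rod angle: sinφ = −(r/L) sinθ ⇒ φ = -11.976°; ω_rod = −rω cosθ/√(L²−r²sin²θ) = -27.221 rad/s.
V_P = V_A + ω_rod × AP, with AP = 0.0326 m along the rod.
Components: V_Px = −rω sinθ − a·ω_rod·sinφ = -2.9683 m/s;  V_Py = rω cosθ + a·ω_rod·cosφ = +0.93999 m/s.
|V_P| = √(V_Px² + V_Py²) = 3.1136 m/s.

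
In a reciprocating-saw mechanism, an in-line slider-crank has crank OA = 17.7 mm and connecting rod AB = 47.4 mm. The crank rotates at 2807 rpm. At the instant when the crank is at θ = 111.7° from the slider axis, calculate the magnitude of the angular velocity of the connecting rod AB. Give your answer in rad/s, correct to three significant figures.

43.3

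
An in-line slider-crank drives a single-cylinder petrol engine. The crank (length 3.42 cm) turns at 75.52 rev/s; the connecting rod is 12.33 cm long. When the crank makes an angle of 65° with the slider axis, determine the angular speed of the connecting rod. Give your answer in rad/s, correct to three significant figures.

ω = 474.5 rad/s (converted from 75.52 rev/s).
The rod makes angle φ with the slider axis where L sinφ = r sinθ; differentiating, L cosφ·φ̇ = r ω cosθ.
L cosφ = √(L² − r² sin²θ) = 0.11934 m.
|ω_rod| = r ω |cosθ| / √(L² − r² sin²θ) = 0.0342·474.5·0.42262/0.11934 = 57.468 rad/s.

57.5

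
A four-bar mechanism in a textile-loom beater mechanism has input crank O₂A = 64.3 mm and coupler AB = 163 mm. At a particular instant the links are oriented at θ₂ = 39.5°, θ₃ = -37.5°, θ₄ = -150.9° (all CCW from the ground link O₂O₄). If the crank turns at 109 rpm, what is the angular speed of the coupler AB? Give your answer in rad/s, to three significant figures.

ω₂ = 11.41 rad/s (from 109 rpm).
Differentiating the loop-closure r₂e^{iθ₂}+r₃e^{iθ₃}=r₁+r₄e^{iθ₄} gives r₂ω₂e^{iθ₂}+r₃ω₃e^{iθ₃}=r₄ω₄e^{iθ₄}.
Eliminating the other unknown: ω₃ = r₂ω₂ sin(θ₄−θ₂) / [r₃ sin(θ₃−θ₄)].
Numerator sine = +0.18052; denominator sine = +0.91775.
Result = 0.0643·11.41·(+0.18052) / (0.163·(+0.91775)) = +0.88568 rad/s; magnitude 0.88568 rad/s.

0.886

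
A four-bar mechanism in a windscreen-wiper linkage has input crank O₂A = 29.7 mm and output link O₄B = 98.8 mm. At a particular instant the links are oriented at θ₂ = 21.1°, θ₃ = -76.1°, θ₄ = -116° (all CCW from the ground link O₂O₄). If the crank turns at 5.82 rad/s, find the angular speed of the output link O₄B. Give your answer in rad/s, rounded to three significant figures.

2.71

ω₂ = 5.82 rad/s
Differentiating the loop-closure r₂e^{iθ₂}+r₃e^{iθ₃}=r₁+r₄e^{iθ₄} gives r₂ω₂e^{iθ₂}+r₃ω₃e^{iθ₃}=r₄ω₄e^{iθ₄}.
Eliminating the other unknown: ω₄ = r₂ω₂ sin(θ₂−θ₃) / [r₄ sin(θ₄−θ₃)].
Numerator sine = +0.99211; denominator sine = -0.64145.
Result = 0.0297·5.82·(+0.99211) / (0.0988·(-0.64145)) = -2.706 rad/s; magnitude 2.706 rad/s.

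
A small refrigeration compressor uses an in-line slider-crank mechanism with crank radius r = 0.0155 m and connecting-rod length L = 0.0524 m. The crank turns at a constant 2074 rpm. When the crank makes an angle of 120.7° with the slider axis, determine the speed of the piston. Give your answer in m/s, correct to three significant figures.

2.44

ω = 2π·2074/60 = 217.2 rad/s
For an in-line slider-crank, x = r cosθ + √(L² − r² sin²θ), so v = −rω sinθ·[1 + r cosθ/√(L² − r² sin²θ)].
With r = 0.0155 m, L = 0.0524 m, θ = 120.7°: √(L² − r² sin²θ) = 0.050677 m.
v = −0.0155·217.2·0.85985·[1 + 0.0155·-0.51054/0.050677] = -2.4426 m/s.
|v| = 2.4426 m/s.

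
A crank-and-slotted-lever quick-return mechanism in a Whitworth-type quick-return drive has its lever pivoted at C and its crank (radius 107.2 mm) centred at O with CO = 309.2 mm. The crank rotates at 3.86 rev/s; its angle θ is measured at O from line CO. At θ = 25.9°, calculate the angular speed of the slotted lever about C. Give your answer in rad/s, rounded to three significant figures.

6.01

ω = 24.25 rad/s (from 3.86 rev/s).
Crank pin A relative to C: A = (d + r cosθ, r sinθ); lever angle φ = atan2(r sinθ, d + r cosθ).
Differentiating tanφ: φ̇ = rω(d cosθ + r)/(d² + r² + 2dr cosθ).
d² + r² + 2dr cosθ = |CA|² = 0.16673 m²;  d cosθ + r = +0.38534 m.
|ω_lever| = |0.1072·24.25·+0.38534| / 0.16673 = 6.0089 rad/s.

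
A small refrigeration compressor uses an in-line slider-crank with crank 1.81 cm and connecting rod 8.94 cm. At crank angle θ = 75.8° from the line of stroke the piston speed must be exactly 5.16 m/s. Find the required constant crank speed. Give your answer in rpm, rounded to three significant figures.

For an in-line slider-crank, |v_piston| = rω|sinθ|·[1 + r cosθ/√(L² − r² sin²θ)].
With r = 0.0181 m, L = 0.0894 m, θ = 75.8°: the bracketed kinematic factor |dx/dθ| = 0.018436 m.
ω = v/|dx/dθ| = 5.16/0.018436 = 279.89 rad/s.
N = 60ω/(2π) = 2672.8 rpm.

2670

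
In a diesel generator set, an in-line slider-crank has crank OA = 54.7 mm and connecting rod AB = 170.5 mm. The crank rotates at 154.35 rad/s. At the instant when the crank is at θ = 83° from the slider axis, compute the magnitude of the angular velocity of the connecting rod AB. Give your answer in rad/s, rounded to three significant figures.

6.37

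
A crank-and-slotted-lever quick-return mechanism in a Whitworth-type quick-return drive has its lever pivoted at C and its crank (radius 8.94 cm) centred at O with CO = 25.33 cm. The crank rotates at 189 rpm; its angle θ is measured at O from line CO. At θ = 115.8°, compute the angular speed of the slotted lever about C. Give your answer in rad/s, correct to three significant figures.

0.703

ω = 19.79 rad/s (from 189 rpm).
Crank pin A relative to C: A = (d + r cosθ, r sinθ); lever angle φ = atan2(r sinθ, d + r cosθ).
Differentiating tanφ: φ̇ = rω(d cosθ + r)/(d² + r² + 2dr cosθ).
d² + r² + 2dr cosθ = |CA|² = 0.0524416 m²;  d cosθ + r = -0.020844 m.
|ω_lever| = |0.0894·19.79·-0.020844| / 0.0524416 = 0.70329 rad/s.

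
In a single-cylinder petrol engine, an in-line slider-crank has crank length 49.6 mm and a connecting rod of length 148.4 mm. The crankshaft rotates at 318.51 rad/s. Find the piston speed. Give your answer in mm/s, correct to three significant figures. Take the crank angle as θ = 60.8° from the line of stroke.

16100

ω = 318.5 rad/s
For an in-line slider-crank, x = r cosθ + √(L² − r² sin²θ), so v = −rω sinθ·[1 + r cosθ/√(L² − r² sin²θ)].
With r = 0.0496 m, L = 0.1484 m, θ = 60.8°: √(L² − r² sin²θ) = 0.14194 m.
v = −0.0496·318.5·0.87292·[1 + 0.0496·0.48786/0.14194] = -16.141 m/s.
|v| = 16.141 m/s = 16141 mm/s.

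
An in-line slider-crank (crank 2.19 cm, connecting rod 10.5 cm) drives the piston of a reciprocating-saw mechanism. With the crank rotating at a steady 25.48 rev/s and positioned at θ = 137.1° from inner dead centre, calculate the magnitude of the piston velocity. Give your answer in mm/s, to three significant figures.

2020

ω = 2π·25.5 = 160.1 rad/s
For an in-line slider-crank, x = r cosθ + √(L² − r² sin²θ), so v = −rω sinθ·[1 + r cosθ/√(L² − r² sin²θ)].
With r = 0.0219 m, L = 0.105 m, θ = 137.1°: √(L² − r² sin²θ) = 0.10394 m.
v = −0.0219·160.1·0.68072·[1 + 0.0219·-0.73254/0.10394] = -2.0183 m/s.
|v| = 2.0183 m/s = 2018.3 mm/s.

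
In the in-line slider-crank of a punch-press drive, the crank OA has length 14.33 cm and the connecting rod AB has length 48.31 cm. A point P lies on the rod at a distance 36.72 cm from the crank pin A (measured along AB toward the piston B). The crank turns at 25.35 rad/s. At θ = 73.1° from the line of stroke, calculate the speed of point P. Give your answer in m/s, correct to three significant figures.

3.72

ω = 25.35 rad/s.  Crank-pin speed |V_A| = rω = 3.6327 m/s, perpendicular to OA.
Rod angle: sinφ = −(r/L) sinθ ⇒ φ = -16.488°; ω_rod = −rω cosθ/√(L²−r²sin²θ) = -2.2797 rad/s.
V_P = V_A + ω_rod × AP, with AP = 0.3672 m along the rod.
Components: V_Px = −rω sinθ − a·ω_rod·sinφ = -3.7134 m/s;  V_Py = rω cosθ + a·ω_rod·cosφ = +0.25335 m/s.
|V_P| = √(V_Px² + V_Py²) = 3.722 m/s.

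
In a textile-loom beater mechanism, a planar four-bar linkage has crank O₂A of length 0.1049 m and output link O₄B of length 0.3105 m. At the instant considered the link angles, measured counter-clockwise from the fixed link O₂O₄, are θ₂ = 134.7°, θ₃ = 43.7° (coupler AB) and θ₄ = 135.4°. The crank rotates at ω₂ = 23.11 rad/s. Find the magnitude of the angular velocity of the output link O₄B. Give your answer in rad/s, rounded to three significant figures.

ω₂ = 23.11 rad/s
Differentiating the loop-closure r₂e^{iθ₂}+r₃e^{iθ₃}=r₁+r₄e^{iθ₄} gives r₂ω₂e^{iθ₂}+r₃ω₃e^{iθ₃}=r₄ω₄e^{iθ₄}.
Eliminating the other unknown: ω₄ = r₂ω₂ sin(θ₂−θ₃) / [r₄ sin(θ₄−θ₃)].
Numerator sine = +0.99985; denominator sine = +0.99956.
Result = 0.1049·23.11·(+0.99985) / (0.3105·(+0.99956)) = +7.8098 rad/s; magnitude 7.8098 rad/s.

7.81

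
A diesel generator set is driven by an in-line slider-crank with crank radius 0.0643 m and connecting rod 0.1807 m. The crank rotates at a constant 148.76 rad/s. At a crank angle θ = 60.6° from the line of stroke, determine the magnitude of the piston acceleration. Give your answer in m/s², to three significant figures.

436

ω = 148.8 rad/s
x(θ) = r cosθ + √(L² − r² sin²θ); with ω constant, a = ω²·d²x/dθ².
d²x/dθ² = −r cosθ − r²(cos2θ)/√u − r⁴ sin²2θ/(4u^{3/2}),  u = L² − r² sin²θ = 0.0295144 m².
Substituting r = 0.0643 m, L = 0.1807 m, θ = 60.6°: d²x/dθ² = -0.019715 m.
a = ω²·d²x/dθ² = (148.8)²·(-0.019715) = -436.28 m/s²;  |a| = 436.28 m/s².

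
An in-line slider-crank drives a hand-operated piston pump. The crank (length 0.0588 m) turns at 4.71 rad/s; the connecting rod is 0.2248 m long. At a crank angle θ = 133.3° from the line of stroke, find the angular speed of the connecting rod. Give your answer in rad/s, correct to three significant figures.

ω = 4.71 rad/s
The rod makes angle φ with the slider axis where L sinφ = r sinθ; differentiating, L cosφ·φ̇ = r ω cosθ.
L cosφ = √(L² − r² sin²θ) = 0.22069 m.
|ω_rod| = r ω |cosθ| / √(L² − r² sin²θ) = 0.0588·4.71·0.68582/0.22069 = 0.86065 rad/s.

0.861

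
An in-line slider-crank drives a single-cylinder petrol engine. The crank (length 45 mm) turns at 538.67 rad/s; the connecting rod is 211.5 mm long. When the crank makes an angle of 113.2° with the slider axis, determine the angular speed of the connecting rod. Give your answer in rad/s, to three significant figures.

ω = 538.7 rad/s
The rod makes angle φ with the slider axis where L sinφ = r sinθ; differentiating, L cosφ·φ̇ = r ω cosθ.
L cosφ = √(L² − r² sin²θ) = 0.20742 m.
|ω_rod| = r ω |cosθ| / √(L² − r² sin²θ) = 0.045·538.7·0.39394/0.20742 = 46.039 rad/s.

46.0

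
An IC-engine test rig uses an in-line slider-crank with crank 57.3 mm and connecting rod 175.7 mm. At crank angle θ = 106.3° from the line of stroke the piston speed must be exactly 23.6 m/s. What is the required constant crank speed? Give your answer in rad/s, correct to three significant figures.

For an in-line slider-crank, |v_piston| = rω|sinθ|·[1 + r cosθ/√(L² − r² sin²θ)].
With r = 0.0573 m, L = 0.1757 m, θ = 106.3°: the bracketed kinematic factor |dx/dθ| = 0.049697 m.
ω = v/|dx/dθ| = 23.6/0.049697 = 474.88 rad/s.

475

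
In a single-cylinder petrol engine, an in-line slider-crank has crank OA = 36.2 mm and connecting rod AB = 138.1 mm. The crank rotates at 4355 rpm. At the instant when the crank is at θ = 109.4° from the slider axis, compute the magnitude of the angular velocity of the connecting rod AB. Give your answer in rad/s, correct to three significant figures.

41.0

ω = 456.1 rad/s (converted from 4355 rpm).
The rod makes angle φ with the slider axis where L sinφ = r sinθ; differentiating, L cosφ·φ̇ = r ω cosθ.
L cosφ = √(L² − r² sin²θ) = 0.13381 m.
|ω_rod| = r ω |cosθ| / √(L² − r² sin²θ) = 0.0362·456.1·0.33216/0.13381 = 40.981 rad/s.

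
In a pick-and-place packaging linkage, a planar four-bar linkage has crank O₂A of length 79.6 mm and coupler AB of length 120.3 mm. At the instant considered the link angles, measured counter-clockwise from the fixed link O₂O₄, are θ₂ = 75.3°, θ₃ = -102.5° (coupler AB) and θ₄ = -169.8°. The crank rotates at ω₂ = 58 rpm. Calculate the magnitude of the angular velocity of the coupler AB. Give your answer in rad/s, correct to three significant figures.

3.95

ω₂ = 6.074 rad/s (from 58 rpm).
Differentiating the loop-closure r₂e^{iθ₂}+r₃e^{iθ₃}=r₁+r₄e^{iθ₄} gives r₂ω₂e^{iθ₂}+r₃ω₃e^{iθ₃}=r₄ω₄e^{iθ₄}.
Eliminating the other unknown: ω₃ = r₂ω₂ sin(θ₄−θ₂) / [r₃ sin(θ₃−θ₄)].
Numerator sine = +0.90704; denominator sine = +0.92254.
Result = 0.0796·6.074·(+0.90704) / (0.1203·(+0.92254)) = +3.9514 rad/s; magnitude 3.9514 rad/s.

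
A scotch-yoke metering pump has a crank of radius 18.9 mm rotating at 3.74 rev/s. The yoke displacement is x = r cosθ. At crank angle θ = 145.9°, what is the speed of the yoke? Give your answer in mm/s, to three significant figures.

249

ω = 23.5 rad/s (from 3.74 rev/s).
x = r cosθ ⇒ ẋ = −rω sinθ.
|v| = rω|sinθ| = 0.0189·23.5·|sin 145.9°| = 0.249 m/s = 249 mm/s.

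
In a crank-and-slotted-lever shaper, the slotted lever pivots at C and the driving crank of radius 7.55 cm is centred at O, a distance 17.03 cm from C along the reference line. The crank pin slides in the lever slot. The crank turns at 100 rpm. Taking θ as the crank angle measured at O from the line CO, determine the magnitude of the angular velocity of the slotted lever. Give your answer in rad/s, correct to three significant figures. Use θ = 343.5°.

3.18

ω = 10.47 rad/s (from 100 rpm).
Crank pin A relative to C: A = (d + r cosθ, r sinθ); lever angle φ = atan2(r sinθ, d + r cosθ).
Differentiating tanφ: φ̇ = rω(d cosθ + r)/(d² + r² + 2dr cosθ).
d² + r² + 2dr cosθ = |CA|² = 0.0593587 m²;  d cosθ + r = +0.23879 m.
|ω_lever| = |0.0755·10.47·+0.23879| / 0.0593587 = 3.1805 rad/s.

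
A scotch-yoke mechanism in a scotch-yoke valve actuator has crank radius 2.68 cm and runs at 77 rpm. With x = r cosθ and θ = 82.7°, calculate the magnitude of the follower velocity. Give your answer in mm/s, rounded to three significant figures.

214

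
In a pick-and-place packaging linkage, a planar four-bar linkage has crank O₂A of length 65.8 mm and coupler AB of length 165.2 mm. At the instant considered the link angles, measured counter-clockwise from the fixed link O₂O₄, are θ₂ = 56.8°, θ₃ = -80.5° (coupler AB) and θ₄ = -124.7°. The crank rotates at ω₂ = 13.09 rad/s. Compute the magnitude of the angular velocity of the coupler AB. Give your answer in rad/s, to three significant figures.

0.196

ω₂ = 13.09 rad/s
Differentiating the loop-closure r₂e^{iθ₂}+r₃e^{iθ₃}=r₁+r₄e^{iθ₄} gives r₂ω₂e^{iθ₂}+r₃ω₃e^{iθ₃}=r₄ω₄e^{iθ₄}.
Eliminating the other unknown: ω₃ = r₂ω₂ sin(θ₄−θ₂) / [r₃ sin(θ₃−θ₄)].
Numerator sine = +0.02618; denominator sine = +0.69717.
Result = 0.0658·13.09·(+0.02618) / (0.1652·(+0.69717)) = +0.19577 rad/s; magnitude 0.19577 rad/s.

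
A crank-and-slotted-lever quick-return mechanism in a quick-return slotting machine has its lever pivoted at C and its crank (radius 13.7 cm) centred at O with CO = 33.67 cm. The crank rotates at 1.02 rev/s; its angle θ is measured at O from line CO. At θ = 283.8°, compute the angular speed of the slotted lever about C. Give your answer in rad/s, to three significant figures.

ω = 6.409 rad/s (from 1.02 rev/s).
Crank pin A relative to C: A = (d + r cosθ, r sinθ); lever angle φ = atan2(r sinθ, d + r cosθ).
Differentiating tanφ: φ̇ = rω(d cosθ + r)/(d² + r² + 2dr cosθ).
d² + r² + 2dr cosθ = |CA|² = 0.154142 m²;  d cosθ + r = +0.21731 m.
|ω_lever| = |0.137·6.409·+0.21731| / 0.154142 = 1.2378 rad/s.

1.24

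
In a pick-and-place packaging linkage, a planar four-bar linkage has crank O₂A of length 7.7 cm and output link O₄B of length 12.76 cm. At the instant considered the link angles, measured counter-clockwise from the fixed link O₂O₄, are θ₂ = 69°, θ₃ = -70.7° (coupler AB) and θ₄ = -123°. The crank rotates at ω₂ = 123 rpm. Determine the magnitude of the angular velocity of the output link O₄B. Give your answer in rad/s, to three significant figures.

6.35

ω₂ = 12.88 rad/s (from 123 rpm).
Differentiating the loop-closure r₂e^{iθ₂}+r₃e^{iθ₃}=r₁+r₄e^{iθ₄} gives r₂ω₂e^{iθ₂}+r₃ω₃e^{iθ₃}=r₄ω₄e^{iθ₄}.
Eliminating the other unknown: ω₄ = r₂ω₂ sin(θ₂−θ₃) / [r₄ sin(θ₄−θ₃)].
Numerator sine = +0.64679; denominator sine = -0.79122.
Result = 0.077·12.88·(+0.64679) / (0.1276·(-0.79122)) = -6.3539 rad/s; magnitude 6.3539 rad/s.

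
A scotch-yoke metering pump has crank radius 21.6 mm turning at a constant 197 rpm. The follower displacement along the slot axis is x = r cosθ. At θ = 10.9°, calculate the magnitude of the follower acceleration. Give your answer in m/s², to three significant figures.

9.03

ω = 20.63 rad/s (from 197 rpm).
x = r cosθ ⇒ ẍ = −rω² cosθ (ω constant).
|a| = rω²|cosθ| = 0.0216·(20.63)²·|cos 10.9°| = 9.0269 m/s².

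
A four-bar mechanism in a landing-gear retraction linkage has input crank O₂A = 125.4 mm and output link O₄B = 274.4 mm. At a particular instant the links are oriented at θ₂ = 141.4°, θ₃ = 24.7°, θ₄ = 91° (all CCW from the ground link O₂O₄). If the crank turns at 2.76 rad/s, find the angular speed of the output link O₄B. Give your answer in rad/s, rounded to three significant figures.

1.23

ω₂ = 2.76 rad/s
Differentiating the loop-closure r₂e^{iθ₂}+r₃e^{iθ₃}=r₁+r₄e^{iθ₄} gives r₂ω₂e^{iθ₂}+r₃ω₃e^{iθ₃}=r₄ω₄e^{iθ₄}.
Eliminating the other unknown: ω₄ = r₂ω₂ sin(θ₂−θ₃) / [r₄ sin(θ₄−θ₃)].
Numerator sine = +0.89337; denominator sine = +0.91566.
Result = 0.1254·2.76·(+0.89337) / (0.2744·(+0.91566)) = +1.2306 rad/s; magnitude 1.2306 rad/s.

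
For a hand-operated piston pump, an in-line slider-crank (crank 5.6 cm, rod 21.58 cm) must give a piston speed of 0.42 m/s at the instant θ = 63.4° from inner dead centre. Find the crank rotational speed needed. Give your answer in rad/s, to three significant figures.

7.49

For an in-line slider-crank, |v_piston| = rω|sinθ|·[1 + r cosθ/√(L² − r² sin²θ)].
With r = 0.056 m, L = 0.2158 m, θ = 63.4°: the bracketed kinematic factor |dx/dθ| = 0.056054 m.
ω = v/|dx/dθ| = 0.42/0.056054 = 7.4928 rad/s.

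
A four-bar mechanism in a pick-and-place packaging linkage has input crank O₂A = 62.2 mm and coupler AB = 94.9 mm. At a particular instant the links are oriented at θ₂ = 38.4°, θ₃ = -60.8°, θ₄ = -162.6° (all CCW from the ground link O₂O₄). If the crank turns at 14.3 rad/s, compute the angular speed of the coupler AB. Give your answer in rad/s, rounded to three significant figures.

3.43

ω₂ = 14.3 rad/s
Differentiating the loop-closure r₂e^{iθ₂}+r₃e^{iθ₃}=r₁+r₄e^{iθ₄} gives r₂ω₂e^{iθ₂}+r₃ω₃e^{iθ₃}=r₄ω₄e^{iθ₄}.
Eliminating the other unknown: ω₃ = r₂ω₂ sin(θ₄−θ₂) / [r₃ sin(θ₃−θ₄)].
Numerator sine = +0.35837; denominator sine = +0.97887.
Result = 0.0622·14.3·(+0.35837) / (0.0949·(+0.97887)) = +3.4314 rad/s; magnitude 3.4314 rad/s.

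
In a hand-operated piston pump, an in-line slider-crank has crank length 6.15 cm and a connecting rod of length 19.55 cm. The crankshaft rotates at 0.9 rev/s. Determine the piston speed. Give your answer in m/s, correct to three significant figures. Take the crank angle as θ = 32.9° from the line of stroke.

0.240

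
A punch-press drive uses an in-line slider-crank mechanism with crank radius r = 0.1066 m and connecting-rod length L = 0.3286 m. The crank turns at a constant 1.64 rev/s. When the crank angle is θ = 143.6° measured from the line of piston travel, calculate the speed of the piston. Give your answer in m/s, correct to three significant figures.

0.478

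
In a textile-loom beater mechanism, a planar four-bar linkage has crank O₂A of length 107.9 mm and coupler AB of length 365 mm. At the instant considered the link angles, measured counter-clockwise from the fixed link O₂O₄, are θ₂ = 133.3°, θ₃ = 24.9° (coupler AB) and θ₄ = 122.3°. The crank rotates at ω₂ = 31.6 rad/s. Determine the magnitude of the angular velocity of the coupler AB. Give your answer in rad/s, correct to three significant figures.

1.80

ω₂ = 31.6 rad/s
Differentiating the loop-closure r₂e^{iθ₂}+r₃e^{iθ₃}=r₁+r₄e^{iθ₄} gives r₂ω₂e^{iθ₂}+r₃ω₃e^{iθ₃}=r₄ω₄e^{iθ₄}.
Eliminating the other unknown: ω₃ = r₂ω₂ sin(θ₄−θ₂) / [r₃ sin(θ₃−θ₄)].
Numerator sine = -0.19081; denominator sine = -0.99167.
Result = 0.1079·31.6·(-0.19081) / (0.365·(-0.99167)) = +1.7974 rad/s; magnitude 1.7974 rad/s.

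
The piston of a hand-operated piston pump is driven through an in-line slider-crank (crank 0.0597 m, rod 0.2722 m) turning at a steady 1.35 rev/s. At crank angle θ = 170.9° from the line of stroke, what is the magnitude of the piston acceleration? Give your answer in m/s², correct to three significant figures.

3.34

ω = 2π·1.35 = 8.482 rad/s
x(θ) = r cosθ + √(L² − r² sin²θ); with ω constant, a = ω²·d²x/dθ².
d²x/dθ² = −r cosθ − r²(cos2θ)/√u − r⁴ sin²2θ/(4u^{3/2}),  u = L² − r² sin²θ = 0.0740037 m².
Substituting r = 0.0597 m, L = 0.2722 m, θ = 170.9°: d²x/dθ² = +0.046487 m.
a = ω²·d²x/dθ² = (8.482)²·(+0.046487) = +3.3447 m/s²;  |a| = 3.3447 m/s².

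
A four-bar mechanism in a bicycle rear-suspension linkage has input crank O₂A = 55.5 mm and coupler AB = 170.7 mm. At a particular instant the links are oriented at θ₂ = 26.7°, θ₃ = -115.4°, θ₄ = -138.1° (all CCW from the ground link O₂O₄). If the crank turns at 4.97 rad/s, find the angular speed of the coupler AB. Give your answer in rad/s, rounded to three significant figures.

1.10

ω₂ = 4.97 rad/s
Differentiating the loop-closure r₂e^{iθ₂}+r₃e^{iθ₃}=r₁+r₄e^{iθ₄} gives r₂ω₂e^{iθ₂}+r₃ω₃e^{iθ₃}=r₄ω₄e^{iθ₄}.
Eliminating the other unknown: ω₃ = r₂ω₂ sin(θ₄−θ₂) / [r₃ sin(θ₃−θ₄)].
Numerator sine = -0.26219; denominator sine = +0.38591.
Result = 0.0555·4.97·(-0.26219) / (0.1707·(+0.38591)) = -1.0979 rad/s; magnitude 1.0979 rad/s.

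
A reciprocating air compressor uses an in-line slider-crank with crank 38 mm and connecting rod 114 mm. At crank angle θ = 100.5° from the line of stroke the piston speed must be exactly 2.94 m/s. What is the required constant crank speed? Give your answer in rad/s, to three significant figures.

84.1

For an in-line slider-crank, |v_piston| = rω|sinθ|·[1 + r cosθ/√(L² − r² sin²θ)].
With r = 0.038 m, L = 0.114 m, θ = 100.5°: the bracketed kinematic factor |dx/dθ| = 0.034961 m.
ω = v/|dx/dθ| = 2.94/0.034961 = 84.093 rad/s.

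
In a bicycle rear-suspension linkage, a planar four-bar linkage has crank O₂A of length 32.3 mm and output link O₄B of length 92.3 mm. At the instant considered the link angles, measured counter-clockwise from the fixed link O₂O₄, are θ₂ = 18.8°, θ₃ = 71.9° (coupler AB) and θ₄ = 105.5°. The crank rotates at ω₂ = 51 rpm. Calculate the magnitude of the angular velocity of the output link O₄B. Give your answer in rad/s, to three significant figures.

ω₂ = 5.341 rad/s (from 51 rpm).
Differentiating the loop-closure r₂e^{iθ₂}+r₃e^{iθ₃}=r₁+r₄e^{iθ₄} gives r₂ω₂e^{iθ₂}+r₃ω₃e^{iθ₃}=r₄ω₄e^{iθ₄}.
Eliminating the other unknown: ω₄ = r₂ω₂ sin(θ₂−θ₃) / [r₄ sin(θ₄−θ₃)].
Numerator sine = -0.79968; denominator sine = +0.55339.
Result = 0.0323·5.341·(-0.79968) / (0.0923·(+0.55339)) = -2.7008 rad/s; magnitude 2.7008 rad/s.

2.70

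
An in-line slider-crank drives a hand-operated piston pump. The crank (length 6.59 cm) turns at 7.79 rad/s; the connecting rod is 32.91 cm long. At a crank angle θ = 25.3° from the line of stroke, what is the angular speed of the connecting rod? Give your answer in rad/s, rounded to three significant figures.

1.42

ω = 7.79 rad/s
The rod makes angle φ with the slider axis where L sinφ = r sinθ; differentiating, L cosφ·φ̇ = r ω cosθ.
L cosφ = √(L² − r² sin²θ) = 0.32789 m.
|ω_rod| = r ω |cosθ| / √(L² − r² sin²θ) = 0.0659·7.79·0.90408/0.32789 = 1.4155 rad/s.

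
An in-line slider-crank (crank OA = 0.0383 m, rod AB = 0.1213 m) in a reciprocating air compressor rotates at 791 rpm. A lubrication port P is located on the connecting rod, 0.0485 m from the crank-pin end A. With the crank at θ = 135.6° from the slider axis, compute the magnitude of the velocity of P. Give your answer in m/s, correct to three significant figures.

ω = 82.83 rad/s.  Crank-pin speed |V_A| = rω = 3.1725 m/s, perpendicular to OA.
Rod angle: sinφ = −(r/L) sinθ ⇒ φ = -12.763°; ω_rod = −rω cosθ/√(L²−r²sin²θ) = +19.16 rad/s.
V_P = V_A + ω_rod × AP, with AP = 0.0485 m along the rod.
Components: V_Px = −rω sinθ − a·ω_rod·sinφ = -2.0144 m/s;  V_Py = rω cosθ + a·ω_rod·cosφ = -1.3604 m/s.
|V_P| = √(V_Px² + V_Py²) = 2.4307 m/s.

2.43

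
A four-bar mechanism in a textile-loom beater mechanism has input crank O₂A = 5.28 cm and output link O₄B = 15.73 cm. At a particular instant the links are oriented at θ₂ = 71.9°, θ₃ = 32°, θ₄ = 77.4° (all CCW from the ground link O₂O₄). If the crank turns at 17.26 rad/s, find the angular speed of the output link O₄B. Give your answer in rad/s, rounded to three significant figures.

5.22

ω₂ = 17.26 rad/s
Differentiating the loop-closure r₂e^{iθ₂}+r₃e^{iθ₃}=r₁+r₄e^{iθ₄} gives r₂ω₂e^{iθ₂}+r₃ω₃e^{iθ₃}=r₄ω₄e^{iθ₄}.
Eliminating the other unknown: ω₄ = r₂ω₂ sin(θ₂−θ₃) / [r₄ sin(θ₄−θ₃)].
Numerator sine = +0.64145; denominator sine = +0.71203.
Result = 0.0528·17.26·(+0.64145) / (0.1573·(+0.71203)) = +5.2193 rad/s; magnitude 5.2193 rad/s.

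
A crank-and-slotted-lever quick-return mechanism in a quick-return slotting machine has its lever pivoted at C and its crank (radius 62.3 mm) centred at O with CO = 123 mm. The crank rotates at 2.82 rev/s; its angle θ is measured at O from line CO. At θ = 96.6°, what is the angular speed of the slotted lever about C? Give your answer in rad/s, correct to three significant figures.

3.08

ω = 17.72 rad/s (from 2.82 rev/s).
Crank pin A relative to C: A = (d + r cosθ, r sinθ); lever angle φ = atan2(r sinθ, d + r cosθ).
Differentiating tanφ: φ̇ = rω(d cosθ + r)/(d² + r² + 2dr cosθ).
d² + r² + 2dr cosθ = |CA|² = 0.0172488 m²;  d cosθ + r = +0.048163 m.
|ω_lever| = |0.0623·17.72·+0.048163| / 0.0172488 = 3.0823 rad/s.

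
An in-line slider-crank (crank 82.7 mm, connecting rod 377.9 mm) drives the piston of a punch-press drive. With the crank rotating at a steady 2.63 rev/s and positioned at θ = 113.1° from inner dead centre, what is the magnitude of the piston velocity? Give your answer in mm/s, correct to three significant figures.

1150

ω = 2π·2.63 = 16.52 rad/s
For an in-line slider-crank, x = r cosθ + √(L² − r² sin²θ), so v = −rω sinθ·[1 + r cosθ/√(L² − r² sin²θ)].
With r = 0.0827 m, L = 0.3779 m, θ = 113.1°: √(L² − r² sin²θ) = 0.37016 m.
v = −0.0827·16.52·0.91982·[1 + 0.0827·-0.39234/0.37016] = -1.1468 m/s.
|v| = 1.1468 m/s = 1146.8 mm/s.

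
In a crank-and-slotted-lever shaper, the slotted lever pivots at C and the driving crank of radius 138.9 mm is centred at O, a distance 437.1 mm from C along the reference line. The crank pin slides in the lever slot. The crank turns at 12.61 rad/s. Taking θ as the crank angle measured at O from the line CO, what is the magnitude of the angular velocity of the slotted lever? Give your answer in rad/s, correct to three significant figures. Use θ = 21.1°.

2.96

ω = 12.61 rad/s
Crank pin A relative to C: A = (d + r cosθ, r sinθ); lever angle φ = atan2(r sinθ, d + r cosθ).
Differentiating tanφ: φ̇ = rω(d cosθ + r)/(d² + r² + 2dr cosθ).
d² + r² + 2dr cosθ = |CA|² = 0.323635 m²;  d cosθ + r = +0.54669 m.
|ω_lever| = |0.1389·12.61·+0.54669| / 0.323635 = 2.9587 rad/s.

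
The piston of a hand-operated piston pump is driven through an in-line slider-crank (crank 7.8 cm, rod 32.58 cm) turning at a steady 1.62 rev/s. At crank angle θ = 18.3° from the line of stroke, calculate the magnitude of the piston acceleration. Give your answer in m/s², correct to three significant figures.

ω = 2π·1.62 = 10.18 rad/s
x(θ) = r cosθ + √(L² − r² sin²θ); with ω constant, a = ω²·d²x/dθ².
d²x/dθ² = −r cosθ − r²(cos2θ)/√u − r⁴ sin²2θ/(4u^{3/2}),  u = L² − r² sin²θ = 0.105546 m².
Substituting r = 0.078 m, L = 0.3258 m, θ = 18.3°: d²x/dθ² = -0.089186 m.
a = ω²·d²x/dθ² = (10.18)²·(-0.089186) = -9.2403 m/s²;  |a| = 9.2403 m/s².

9.24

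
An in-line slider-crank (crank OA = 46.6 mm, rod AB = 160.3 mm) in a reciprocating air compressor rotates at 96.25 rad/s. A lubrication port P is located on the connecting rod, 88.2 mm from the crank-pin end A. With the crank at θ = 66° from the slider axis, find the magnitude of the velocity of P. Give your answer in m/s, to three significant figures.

4.45

ω = 96.25 rad/s.  Crank-pin speed |V_A| = rω = 4.4853 m/s, perpendicular to OA.
Rod angle: sinφ = −(r/L) sinθ ⇒ φ = -15.401°; ω_rod = −rω cosθ/√(L²−r²sin²θ) = -11.805 rad/s.
V_P = V_A + ω_rod × AP, with AP = 0.0882 m along the rod.
Components: V_Px = −rω sinθ − a·ω_rod·sinφ = -4.374 m/s;  V_Py = rω cosθ + a·ω_rod·cosφ = +0.82054 m/s.
|V_P| = √(V_Px² + V_Py²) = 4.4503 m/s.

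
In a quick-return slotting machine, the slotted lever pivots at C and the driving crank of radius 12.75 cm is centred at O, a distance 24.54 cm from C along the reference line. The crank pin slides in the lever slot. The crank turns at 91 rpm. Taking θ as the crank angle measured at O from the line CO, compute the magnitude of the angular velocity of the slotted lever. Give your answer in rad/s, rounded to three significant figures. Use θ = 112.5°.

ω = 9.529 rad/s (from 91 rpm).
Crank pin A relative to C: A = (d + r cosθ, r sinθ); lever angle φ = atan2(r sinθ, d + r cosθ).
Differentiating tanφ: φ̇ = rω(d cosθ + r)/(d² + r² + 2dr cosθ).
d² + r² + 2dr cosθ = |CA|² = 0.0525302 m²;  d cosθ + r = +0.033589 m.
|ω_lever| = |0.1275·9.529·+0.033589| / 0.0525302 = 0.77692 rad/s.

0.777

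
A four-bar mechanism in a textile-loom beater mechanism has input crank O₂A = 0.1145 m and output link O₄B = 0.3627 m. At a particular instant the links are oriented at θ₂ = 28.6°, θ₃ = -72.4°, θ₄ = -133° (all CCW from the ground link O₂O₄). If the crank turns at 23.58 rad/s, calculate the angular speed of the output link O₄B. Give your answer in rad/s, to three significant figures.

8.39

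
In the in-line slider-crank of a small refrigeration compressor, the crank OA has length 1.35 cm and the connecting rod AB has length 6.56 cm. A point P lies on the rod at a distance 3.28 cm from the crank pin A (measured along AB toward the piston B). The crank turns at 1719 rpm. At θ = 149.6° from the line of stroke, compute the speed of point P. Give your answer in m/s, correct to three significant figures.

1.53

ω = 180 rad/s.  Crank-pin speed |V_A| = rω = 2.4302 m/s, perpendicular to OA.
Rod angle: sinφ = −(r/L) sinθ ⇒ φ = -5.978°; ω_rod = −rω cosθ/√(L²−r²sin²θ) = +32.127 rad/s.
V_P = V_A + ω_rod × AP, with AP = 0.0328 m along the rod.
Components: V_Px = −rω sinθ − a·ω_rod·sinφ = -1.12 m/s;  V_Py = rω cosθ + a·ω_rod·cosφ = -1.048 m/s.
|V_P| = √(V_Px² + V_Py²) = 1.5339 m/s.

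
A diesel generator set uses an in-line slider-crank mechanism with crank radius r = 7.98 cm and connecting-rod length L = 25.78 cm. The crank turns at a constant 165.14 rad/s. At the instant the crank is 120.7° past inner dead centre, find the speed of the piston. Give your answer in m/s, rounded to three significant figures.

ω = 165.1 rad/s
For an in-line slider-crank, x = r cosθ + √(L² − r² sin²θ), so v = −rω sinθ·[1 + r cosθ/√(L² − r² sin²θ)].
With r = 0.0798 m, L = 0.2578 m, θ = 120.7°: √(L² − r² sin²θ) = 0.2485 m.
v = −0.0798·165.1·0.85985·[1 + 0.0798·-0.51054/0.2485] = -9.4735 m/s.
|v| = 9.4735 m/s.

9.47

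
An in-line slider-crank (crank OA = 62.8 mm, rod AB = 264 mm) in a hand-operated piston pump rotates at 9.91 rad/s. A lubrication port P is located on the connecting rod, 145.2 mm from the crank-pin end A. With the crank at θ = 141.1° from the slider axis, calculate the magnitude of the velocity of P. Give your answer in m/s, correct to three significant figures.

0.413

ω = 9.91 rad/s.  Crank-pin speed |V_A| = rω = 0.62235 m/s, perpendicular to OA.
Rod angle: sinφ = −(r/L) sinθ ⇒ φ = -8.591°; ω_rod = −rω cosθ/√(L²−r²sin²θ) = +1.8554 rad/s.
V_P = V_A + ω_rod × AP, with AP = 0.1452 m along the rod.
Components: V_Px = −rω sinθ − a·ω_rod·sinφ = -0.35057 m/s;  V_Py = rω cosθ + a·ω_rod·cosφ = -0.21795 m/s.
|V_P| = √(V_Px² + V_Py²) = 0.4128 m/s.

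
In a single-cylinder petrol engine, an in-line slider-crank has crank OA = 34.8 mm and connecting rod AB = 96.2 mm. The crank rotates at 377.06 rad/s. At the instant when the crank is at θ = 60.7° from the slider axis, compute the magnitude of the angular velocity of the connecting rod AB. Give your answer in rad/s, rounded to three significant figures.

ω = 377.1 rad/s
The rod makes angle φ with the slider axis where L sinφ = r sinθ; differentiating, L cosφ·φ̇ = r ω cosθ.
L cosφ = √(L² − r² sin²θ) = 0.091288 m.
|ω_rod| = r ω |cosθ| / √(L² − r² sin²θ) = 0.0348·377.1·0.48938/0.091288 = 70.344 rad/s.

70.3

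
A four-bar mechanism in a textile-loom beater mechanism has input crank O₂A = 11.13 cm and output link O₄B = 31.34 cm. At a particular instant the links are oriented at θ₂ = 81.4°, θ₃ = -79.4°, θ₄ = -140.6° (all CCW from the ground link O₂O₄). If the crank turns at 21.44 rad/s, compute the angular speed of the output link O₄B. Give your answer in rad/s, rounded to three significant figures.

2.86

ω₂ = 21.44 rad/s
Differentiating the loop-closure r₂e^{iθ₂}+r₃e^{iθ₃}=r₁+r₄e^{iθ₄} gives r₂ω₂e^{iθ₂}+r₃ω₃e^{iθ₃}=r₄ω₄e^{iθ₄}.
Eliminating the other unknown: ω₄ = r₂ω₂ sin(θ₂−θ₃) / [r₄ sin(θ₄−θ₃)].
Numerator sine = +0.32887; denominator sine = -0.87631.
Result = 0.1113·21.44·(+0.32887) / (0.3134·(-0.87631)) = -2.8575 rad/s; magnitude 2.8575 rad/s.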